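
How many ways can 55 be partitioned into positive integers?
451276

p(n) counts ways to write n as a sum of positive integers (order ignored).
Euler's pentagonal recurrence: p(k) = p(k-1) + p(k-2) - p(k-5) - p(k-7) + p(k-12) + p(k-15) - ... (offsets j(3j∓1)/2, signs ++--, p(0)=1, p(<0)=0).
DP table for k = 0..54: p(0)=1, p(1)=1, p(2)=2, p(3)=3, p(4)=5, p(5)=7, p(6)=11, p(7)=15, p(8)=22, p(9)=30, p(10)=42, p(11)=56, p(12)=77, p(13)=101, p(14)=135, p(15)=176, p(16)=231, p(17)=297, p(18)=385, p(19)=490, p(20)=627, p(21)=792, p(22)=1002, p(23)=1255, p(24)=1575, p(25)=1958, p(26)=2436, p(27)=3010, p(28)=3718, p(29)=4565, p(30)=5604, p(31)=6842, p(32)=8349, p(33)=10143, p(34)=12310, p(35)=14883, p(36)=17977, p(37)=21637, p(38)=26015, p(39)=31185, p(40)=37338, p(41)=44583, p(42)=53174, p(43)=63261, p(44)=75175, p(45)=89134, p(46)=105558, p(47)=124754, p(48)=147273, p(49)=173525, p(50)=204226, p(51)=239943, p(52)=281589, p(53)=329931, p(54)=386155.
Final step: p(55) = p(54) + p(53) - p(50) - p(48) + p(43) + p(40) - p(33) - p(29) + p(20) + p(15) - p(4)
= 386155 + 329931 - 204226 - 147273 + 63261 + 37338 - 10143 - 4565 + 627 + 176 - 5
= 451276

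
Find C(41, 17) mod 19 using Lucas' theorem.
0

Using Lucas' theorem:
Write n=41 and k=17 in base 19:
n in base 19: [2, 3]
k in base 19: [0, 17]
C(41,17) mod 19 = ∏ C(n_i, k_i) mod 19
Digit binomials (mod 19): C(2,0) = 1; C(3,17) = 0 (k_i > n_i)
Product: 1 × 0 = 0 ≡ 0 (mod 19)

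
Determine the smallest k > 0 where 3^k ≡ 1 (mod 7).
6

7 is prime, so ord(3) divides φ(7) = 6.
Divisors of 6: 1, 2, 3, 6.
Repeated squaring: 3^1 ≡ 3, 3^2 ≡ 2, 3^4 ≡ 4 (mod 7).
Test 3^d mod 7 for each divisor d in increasing order:
3^1 ≡ 3
3^2 ≡ 2
3^3 = 3^2·3^1 ≡ 6
3^6 = 3^4·3^2 ≡ 1  ← first divisor giving 1
The order is 6.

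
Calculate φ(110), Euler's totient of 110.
40

110 = 2 × 5 × 11
φ(n) = n × ∏(1 - 1/p) for each prime p dividing n
φ(110) = 110 × (1 - 1/2) × (1 - 1/5) × (1 - 1/11) = 40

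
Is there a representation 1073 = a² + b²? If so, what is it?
7² + 32² (a=7, b=32)

Factorization: 1073 = 29 × 37
By Fermat: n is sum of two squares iff every prime p ≡ 3 (mod 4) appears to even power.
All primes ≡ 3 (mod 4) appear to even power.
Search a = 0, 1, 2, … for 1073 - a² a perfect square: first hit at a = 7: 1073 - 49 = 1024 = 32².
1073 = 7² + 32² = 49 + 1024 ✓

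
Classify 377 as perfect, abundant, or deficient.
deficient

Proper divisors of 377: sum = 1 + 13 + 29 = 43
Since 43 < 377, 377 is deficient.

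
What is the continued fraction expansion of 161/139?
[1; 6, 3, 7]

Euclidean algorithm steps:
161 = 1 × 139 + 22
139 = 6 × 22 + 7
22 = 3 × 7 + 1
7 = 7 × 1 + 0
Continued fraction: [1; 6, 3, 7]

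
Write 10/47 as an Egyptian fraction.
1/5 + 1/79 + 1/9283 + 1/172338895

Greedy algorithm:
10/47: ceiling(47/10) = 5, use 1/5
3/235: ceiling(235/3) = 79, use 1/79
2/18565: ceiling(18565/2) = 9283, use 1/9283
1/172338895: ceiling(172338895/1) = 172338895, use 1/172338895
Result: 10/47 = 1/5 + 1/79 + 1/9283 + 1/172338895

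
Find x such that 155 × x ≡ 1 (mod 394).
333

gcd(155, 394) = 1, so the inverse exists.
Extended Euclidean algorithm on (394, 155):
394 = 2 × 155 + 84  ⟹  84 = (1)·394 + (-2)·155
155 = 1 × 84 + 71  ⟹  71 = (-1)·394 + (3)·155
84 = 1 × 71 + 13  ⟹  13 = (2)·394 + (-5)·155
71 = 5 × 13 + 6  ⟹  6 = (-11)·394 + (28)·155
13 = 2 × 6 + 1  ⟹  1 = (24)·394 + (-61)·155
So (-61)·155 ≡ 1 (mod 394), i.e. 155^(-1) ≡ -61 ≡ 333 (mod 394).
Check: 155 × 333 = 51615 ≡ 1 (mod 394)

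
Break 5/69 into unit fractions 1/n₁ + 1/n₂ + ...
1/14 + 1/966

Greedy algorithm:
5/69: ceiling(69/5) = 14, use 1/14
1/966: ceiling(966/1) = 966, use 1/966
Result: 5/69 = 1/14 + 1/966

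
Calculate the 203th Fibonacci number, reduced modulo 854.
719

Matrix identity: Q^n = [[F_(n+1), F_n], [F_n, F_(n-1)]] with Q = [[1,1],[1,0]].
n = 203 = 11001011₂. Square-and-multiply, entries mod 854:
Q^1 = [[1,1],[1,0]]
Q^3 = (Q^1)²·Q = [[3,2],[2,1]]
Q^6 = (Q^3)² = [[13,8],[8,5]]
Q^12 = (Q^6)² = [[233,144],[144,89]]
Q^25 = (Q^12)²·Q = [[125,727],[727,252]]
Q^50 = (Q^25)² = [[156,799],[799,211]]
Q^101 = (Q^50)²·Q = [[344,33],[33,311]]
Q^203 = (Q^101)²·Q = [[130,719],[719,265]]
F_203 mod 854 = Q^203[0][1] = 719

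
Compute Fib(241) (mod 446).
187

Matrix identity: Q^n = [[F_(n+1), F_n], [F_n, F_(n-1)]] with Q = [[1,1],[1,0]].
n = 241 = 11110001₂. Square-and-multiply, entries mod 446:
Q^1 = [[1,1],[1,0]]
Q^3 = (Q^1)²·Q = [[3,2],[2,1]]
Q^7 = (Q^3)²·Q = [[21,13],[13,8]]
Q^15 = (Q^7)²·Q = [[95,164],[164,377]]
Q^30 = (Q^15)² = [[241,250],[250,437]]
Q^60 = (Q^30)² = [[161,20],[20,141]]
Q^120 = (Q^60)² = [[7,242],[242,211]]
Q^241 = (Q^120)²·Q = [[315,187],[187,128]]
F_241 mod 446 = Q^241[0][1] = 187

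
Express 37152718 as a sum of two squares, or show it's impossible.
Not possible

Factorization: 37152718 = 2 × 17 × 103^3
By Fermat: n is sum of two squares iff every prime p ≡ 3 (mod 4) appears to even power.
Prime(s) ≡ 3 (mod 4) with odd exponent: [(103, 3)]
Therefore 37152718 cannot be expressed as a² + b².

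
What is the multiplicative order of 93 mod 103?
17

103 is prime, so ord(93) divides φ(103) = 102.
Divisors of 102: 1, 2, 3, 6, 17, 34, 51, 102.
Repeated squaring: 93^1 ≡ 93, 93^2 ≡ 100, 93^4 ≡ 9, 93^8 ≡ 81, 93^16 ≡ 72, 93^32 ≡ 34, 93^64 ≡ 23 (mod 103).
Test 93^d mod 103 for each divisor d in increasing order:
93^1 ≡ 93
93^2 ≡ 100
93^3 = 93^2·93^1 ≡ 30
93^6 = 93^4·93^2 ≡ 76
93^17 = 93^16·93^1 ≡ 1  ← first divisor giving 1
The order is 17.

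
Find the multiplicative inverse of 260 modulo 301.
22

gcd(260, 301) = 1, so the inverse exists.
Extended Euclidean algorithm on (301, 260):
301 = 1 × 260 + 41  ⟹  41 = (1)·301 + (-1)·260
260 = 6 × 41 + 14  ⟹  14 = (-6)·301 + (7)·260
41 = 2 × 14 + 13  ⟹  13 = (13)·301 + (-15)·260
14 = 1 × 13 + 1  ⟹  1 = (-19)·301 + (22)·260
So (22)·260 ≡ 1 (mod 301), i.e. 260^(-1) ≡ 22 (mod 301).
Check: 260 × 22 = 5720 ≡ 1 (mod 301)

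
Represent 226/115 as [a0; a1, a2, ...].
[1; 1, 27, 1, 3]

Euclidean algorithm steps:
226 = 1 × 115 + 111
115 = 1 × 111 + 4
111 = 27 × 4 + 3
4 = 1 × 3 + 1
3 = 3 × 1 + 0
Continued fraction: [1; 1, 27, 1, 3]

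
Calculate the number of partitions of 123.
2552338241

p(n) counts ways to write n as a sum of positive integers (order ignored).
Euler's pentagonal recurrence: p(k) = p(k-1) + p(k-2) - p(k-5) - p(k-7) + p(k-12) + p(k-15) - ... (offsets j(3j∓1)/2, signs ++--, p(0)=1, p(<0)=0).
DP table for k = 0..122: p(0)=1, p(1)=1, p(2)=2, p(3)=3, p(4)=5, p(5)=7, p(6)=11, p(7)=15, p(8)=22, p(9)=30, p(10)=42, p(11)=56, p(12)=77, p(13)=101, p(14)=135, p(15)=176, p(16)=231, p(17)=297, p(18)=385, p(19)=490, p(20)=627, p(21)=792, p(22)=1002, p(23)=1255, p(24)=1575, p(25)=1958, p(26)=2436, p(27)=3010, p(28)=3718, p(29)=4565, p(30)=5604, p(31)=6842, p(32)=8349, p(33)=10143, p(34)=12310, p(35)=14883, p(36)=17977, p(37)=21637, p(38)=26015, p(39)=31185, p(40)=37338, p(41)=44583, p(42)=53174, p(43)=63261, p(44)=75175, p(45)=89134, p(46)=105558, p(47)=124754, p(48)=147273, p(49)=173525, p(50)=204226, p(51)=239943, p(52)=281589, p(53)=329931, p(54)=386155, p(55)=451276, p(56)=526823, p(57)=614154, p(58)=715220, p(59)=831820, p(60)=966467, p(61)=1121505, p(62)=1300156, p(63)=1505499, p(64)=1741630, p(65)=2012558, p(66)=2323520, p(67)=2679689, p(68)=3087735, p(69)=3554345, p(70)=4087968, p(71)=4697205, p(72)=5392783, p(73)=6185689, p(74)=7089500, p(75)=8118264, p(76)=9289091, p(77)=10619863, p(78)=12132164, p(79)=13848650, p(80)=15796476, p(81)=18004327, p(82)=20506255, p(83)=23338469, p(84)=26543660, p(85)=30167357, p(86)=34262962, p(87)=38887673, p(88)=44108109, p(89)=49995925, p(90)=56634173, p(91)=64112359, p(92)=72533807, p(93)=82010177, p(94)=92669720, p(95)=104651419, p(96)=118114304, p(97)=133230930, p(98)=150198136, p(99)=169229875, p(100)=190569292, p(101)=214481126, p(102)=241265379, p(103)=271248950, p(104)=304801365, p(105)=342325709, p(106)=384276336, p(107)=431149389, p(108)=483502844, p(109)=541946240, p(110)=607163746, p(111)=679903203, p(112)=761002156, p(113)=851376628, p(114)=952050665, p(115)=1064144451, p(116)=1188908248, p(117)=1327710076, p(118)=1482074143, p(119)=1653668665, p(120)=1844349560, p(121)=2056148051, p(122)=2291320912.
Final step: p(123) = p(122) + p(121) - p(118) - p(116) + p(111) + p(108) - p(101) - p(97) + p(88) + p(83) - p(72) - p(66) + p(53) + p(46) - p(31) - p(23) + p(6)
= 2291320912 + 2056148051 - 1482074143 - 1188908248 + 679903203 + 483502844 - 214481126 - 133230930 + 44108109 + 23338469 - 5392783 - 2323520 + 329931 + 105558 - 6842 - 1255 + 11
= 2552338241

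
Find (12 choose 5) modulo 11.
0

Using Lucas' theorem:
Write n=12 and k=5 in base 11:
n in base 11: [1, 1]
k in base 11: [0, 5]
C(12,5) mod 11 = ∏ C(n_i, k_i) mod 11
Digit binomials (mod 11): C(1,0) = 1; C(1,5) = 0 (k_i > n_i)
Product: 1 × 0 = 0 ≡ 0 (mod 11)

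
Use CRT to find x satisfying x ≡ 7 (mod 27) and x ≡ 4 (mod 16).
196

Using Chinese Remainder Theorem:
M = 27 × 16 = 432
M1 = 16, M2 = 27
y1 = 16^(-1) mod 27 = 22
y2 = 27^(-1) mod 16 = 3
x = (7×16×22 + 4×27×3) mod 432 = 196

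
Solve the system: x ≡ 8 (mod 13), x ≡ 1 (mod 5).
21

Using Chinese Remainder Theorem:
M = 13 × 5 = 65
M1 = 5, M2 = 13
y1 = 5^(-1) mod 13 = 8
y2 = 13^(-1) mod 5 = 2
x = (8×5×8 + 1×13×2) mod 65 = 21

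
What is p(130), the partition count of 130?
5371315400

p(n) counts ways to write n as a sum of positive integers (order ignored).
Euler's pentagonal recurrence: p(k) = p(k-1) + p(k-2) - p(k-5) - p(k-7) + p(k-12) + p(k-15) - ... (offsets j(3j∓1)/2, signs ++--, p(0)=1, p(<0)=0).
DP table for k = 0..129: p(0)=1, p(1)=1, p(2)=2, p(3)=3, p(4)=5, p(5)=7, p(6)=11, p(7)=15, p(8)=22, p(9)=30, p(10)=42, p(11)=56, p(12)=77, p(13)=101, p(14)=135, p(15)=176, p(16)=231, p(17)=297, p(18)=385, p(19)=490, p(20)=627, p(21)=792, p(22)=1002, p(23)=1255, p(24)=1575, p(25)=1958, p(26)=2436, p(27)=3010, p(28)=3718, p(29)=4565, p(30)=5604, p(31)=6842, p(32)=8349, p(33)=10143, p(34)=12310, p(35)=14883, p(36)=17977, p(37)=21637, p(38)=26015, p(39)=31185, p(40)=37338, p(41)=44583, p(42)=53174, p(43)=63261, p(44)=75175, p(45)=89134, p(46)=105558, p(47)=124754, p(48)=147273, p(49)=173525, p(50)=204226, p(51)=239943, p(52)=281589, p(53)=329931, p(54)=386155, p(55)=451276, p(56)=526823, p(57)=614154, p(58)=715220, p(59)=831820, p(60)=966467, p(61)=1121505, p(62)=1300156, p(63)=1505499, p(64)=1741630, p(65)=2012558, p(66)=2323520, p(67)=2679689, p(68)=3087735, p(69)=3554345, p(70)=4087968, p(71)=4697205, p(72)=5392783, p(73)=6185689, p(74)=7089500, p(75)=8118264, p(76)=9289091, p(77)=10619863, p(78)=12132164, p(79)=13848650, p(80)=15796476, p(81)=18004327, p(82)=20506255, p(83)=23338469, p(84)=26543660, p(85)=30167357, p(86)=34262962, p(87)=38887673, p(88)=44108109, p(89)=49995925, p(90)=56634173, p(91)=64112359, p(92)=72533807, p(93)=82010177, p(94)=92669720, p(95)=104651419, p(96)=118114304, p(97)=133230930, p(98)=150198136, p(99)=169229875, p(100)=190569292, p(101)=214481126, p(102)=241265379, p(103)=271248950, p(104)=304801365, p(105)=342325709, p(106)=384276336, p(107)=431149389, p(108)=483502844, p(109)=541946240, p(110)=607163746, p(111)=679903203, p(112)=761002156, p(113)=851376628, p(114)=952050665, p(115)=1064144451, p(116)=1188908248, p(117)=1327710076, p(118)=1482074143, p(119)=1653668665, p(120)=1844349560, p(121)=2056148051, p(122)=2291320912, p(123)=2552338241, p(124)=2841940500, p(125)=3163127352, p(126)=3519222692, p(127)=3913864295, p(128)=4351078600, p(129)=4835271870.
Final step: p(130) = p(129) + p(128) - p(125) - p(123) + p(118) + p(115) - p(108) - p(104) + p(95) + p(90) - p(79) - p(73) + p(60) + p(53) - p(38) - p(30) + p(13) + p(4)
= 4835271870 + 4351078600 - 3163127352 - 2552338241 + 1482074143 + 1064144451 - 483502844 - 304801365 + 104651419 + 56634173 - 13848650 - 6185689 + 966467 + 329931 - 26015 - 5604 + 101 + 5
= 5371315400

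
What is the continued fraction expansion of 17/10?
[1; 1, 2, 3]

Euclidean algorithm steps:
17 = 1 × 10 + 7
10 = 1 × 7 + 3
7 = 2 × 3 + 1
3 = 3 × 1 + 0
Continued fraction: [1; 1, 2, 3]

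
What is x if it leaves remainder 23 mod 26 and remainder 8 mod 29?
153

Using Chinese Remainder Theorem:
M = 26 × 29 = 754
M1 = 29, M2 = 26
y1 = 29^(-1) mod 26 = 9
y2 = 26^(-1) mod 29 = 19
x = (23×29×9 + 8×26×19) mod 754 = 153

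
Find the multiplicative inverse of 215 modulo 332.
227

gcd(215, 332) = 1, so the inverse exists.
Extended Euclidean algorithm on (332, 215):
332 = 1 × 215 + 117  ⟹  117 = (1)·332 + (-1)·215
215 = 1 × 117 + 98  ⟹  98 = (-1)·332 + (2)·215
117 = 1 × 98 + 19  ⟹  19 = (2)·332 + (-3)·215
98 = 5 × 19 + 3  ⟹  3 = (-11)·332 + (17)·215
19 = 6 × 3 + 1  ⟹  1 = (68)·332 + (-105)·215
So (-105)·215 ≡ 1 (mod 332), i.e. 215^(-1) ≡ -105 ≡ 227 (mod 332).
Check: 215 × 227 = 48805 ≡ 1 (mod 332)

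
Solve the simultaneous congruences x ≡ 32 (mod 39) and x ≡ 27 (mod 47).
1202

Using Chinese Remainder Theorem:
M = 39 × 47 = 1833
M1 = 47, M2 = 39
y1 = 47^(-1) mod 39 = 5
y2 = 39^(-1) mod 47 = 41
x = (32×47×5 + 27×39×41) mod 1833 = 1202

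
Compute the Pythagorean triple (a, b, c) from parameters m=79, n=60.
(2641, 9480, 9841)

Euclid's formula: a = m² - n², b = 2mn, c = m² + n²
m = 79, n = 60
a = 79² - 60² = 6241 - 3600 = 2641
b = 2 × 79 × 60 = 9480
c = 79² + 60² = 6241 + 3600 = 9841
Verification: 2641² + 9480² = 6974881 + 89870400 = 96845281 = 9841² ✓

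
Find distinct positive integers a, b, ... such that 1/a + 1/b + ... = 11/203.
1/19 + 1/643 + 1/2480051

Greedy algorithm:
11/203: ceiling(203/11) = 19, use 1/19
6/3857: ceiling(3857/6) = 643, use 1/643
1/2480051: ceiling(2480051/1) = 2480051, use 1/2480051
Result: 11/203 = 1/19 + 1/643 + 1/2480051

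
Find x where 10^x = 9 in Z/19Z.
10

Baby-step giant-step with step n = ⌈√19⌉ = 5.
Baby steps 10^j mod 19 (j:value) for j=0..4: 0:1, 1:10, 2:5, 3:12, 4:6.
Giant-step multiplier: 10^(-5) ≡ 10^(18-5) = 10^13 ≡ 13 (mod 19).
Giant steps γ_i = 9·13^i mod 19: γ_0=9, γ_1=3, γ_2=1 (in table at j=0).
x = i·n + j = 2·5 + 0 = 10.
Check: 10^10 ≡ 9 (mod 19).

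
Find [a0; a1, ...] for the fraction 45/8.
[5; 1, 1, 1, 2]

Euclidean algorithm steps:
45 = 5 × 8 + 5
8 = 1 × 5 + 3
5 = 1 × 3 + 2
3 = 1 × 2 + 1
2 = 2 × 1 + 0
Continued fraction: [5; 1, 1, 1, 2]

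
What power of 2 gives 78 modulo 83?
68

Baby-step giant-step with step n = ⌈√83⌉ = 10.
Baby steps 2^j mod 83 (j:value) for j=0..9: 0:1, 1:2, 2:4, 3:8, 4:16, 5:32, 6:64, 7:45, 8:7, 9:14.
Giant-step multiplier: 2^(-10) ≡ 2^(82-10) = 2^72 ≡ 3 (mod 83).
Giant steps γ_i = 78·3^i mod 83: γ_0=78, γ_1=68, γ_2=38, γ_3=31, γ_4=10, γ_5=30, γ_6=7 (in table at j=8).
x = i·n + j = 6·10 + 8 = 68.
Check: 2^68 ≡ 78 (mod 83).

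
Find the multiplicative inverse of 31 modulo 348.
247

gcd(31, 348) = 1, so the inverse exists.
Extended Euclidean algorithm on (348, 31):
348 = 11 × 31 + 7  ⟹  7 = (1)·348 + (-11)·31
31 = 4 × 7 + 3  ⟹  3 = (-4)·348 + (45)·31
7 = 2 × 3 + 1  ⟹  1 = (9)·348 + (-101)·31
So (-101)·31 ≡ 1 (mod 348), i.e. 31^(-1) ≡ -101 ≡ 247 (mod 348).
Check: 31 × 247 = 7657 ≡ 1 (mod 348)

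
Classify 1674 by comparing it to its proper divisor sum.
abundant

Proper divisors of 1674: sum = 1 + 2 + 3 + 6 + 9 + 18 + 27 + 31 + 54 + 62 + 93 + 186 + 279 + 558 + 837 = 2166
Since 2166 > 1674, 1674 is abundant.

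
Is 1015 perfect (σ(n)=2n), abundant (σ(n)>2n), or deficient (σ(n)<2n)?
deficient

Proper divisors of 1015: sum = 1 + 5 + 7 + 29 + 35 + 145 + 203 = 425
Since 425 < 1015, 1015 is deficient.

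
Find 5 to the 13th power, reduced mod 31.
5

Repeated squaring. Binary of 13 = 1101.
5^1 ≡ 5 (mod 31); 5^2 ≡ 25 (mod 31); 5^4 ≡ 5 (mod 31); 5^8 ≡ 25 (mod 31)
5^13 = 5^1 × 5^4 × 5^8 ≡ 5 (mod 31)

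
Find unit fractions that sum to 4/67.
1/17 + 1/1139

Greedy algorithm:
4/67: ceiling(67/4) = 17, use 1/17
1/1139: ceiling(1139/1) = 1139, use 1/1139
Result: 4/67 = 1/17 + 1/1139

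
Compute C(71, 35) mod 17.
1

Using Lucas' theorem:
Write n=71 and k=35 in base 17:
n in base 17: [4, 3]
k in base 17: [2, 1]
C(71,35) mod 17 = ∏ C(n_i, k_i) mod 17
Digit binomials (mod 17): C(4,2) = 6; C(3,1) = 3
Product: 6 × 3 = 18 ≡ 1 (mod 17)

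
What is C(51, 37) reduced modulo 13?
10

Using Lucas' theorem:
Write n=51 and k=37 in base 13:
n in base 13: [3, 12]
k in base 13: [2, 11]
C(51,37) mod 13 = ∏ C(n_i, k_i) mod 13
Digit binomials (mod 13): C(3,2) = 3; C(12,11) = 12
Product: 3 × 12 = 36 ≡ 10 (mod 13)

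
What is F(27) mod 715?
508

Matrix identity: Q^n = [[F_(n+1), F_n], [F_n, F_(n-1)]] with Q = [[1,1],[1,0]].
n = 27 = 11011₂. Square-and-multiply, entries mod 715:
Q^1 = [[1,1],[1,0]]
Q^3 = (Q^1)²·Q = [[3,2],[2,1]]
Q^6 = (Q^3)² = [[13,8],[8,5]]
Q^13 = (Q^6)²·Q = [[377,233],[233,144]]
Q^27 = (Q^13)²·Q = [[351,508],[508,558]]
F_27 mod 715 = Q^27[0][1] = 508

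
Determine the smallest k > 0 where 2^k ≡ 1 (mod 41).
20

41 is prime, so ord(2) divides φ(41) = 40.
Divisors of 40: 1, 2, 4, 5, 8, 10, 20, 40.
Repeated squaring: 2^1 ≡ 2, 2^2 ≡ 4, 2^4 ≡ 16, 2^8 ≡ 10, 2^16 ≡ 18, 2^32 ≡ 37 (mod 41).
Test 2^d mod 41 for each divisor d in increasing order:
2^1 ≡ 2
2^2 ≡ 4
2^4 ≡ 16
2^5 = 2^4·2^1 ≡ 32
2^8 ≡ 10
2^10 = 2^8·2^2 ≡ 40
2^20 = 2^16·2^4 ≡ 1  ← first divisor giving 1
The order is 20.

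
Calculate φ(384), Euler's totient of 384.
128

384 = 2^7 × 3
φ(n) = n × ∏(1 - 1/p) for each prime p dividing n
φ(384) = 384 × (1 - 1/2) × (1 - 1/3) = 128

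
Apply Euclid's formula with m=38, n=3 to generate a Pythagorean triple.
(1435, 228, 1453)

Euclid's formula: a = m² - n², b = 2mn, c = m² + n²
m = 38, n = 3
a = 38² - 3² = 1444 - 9 = 1435
b = 2 × 38 × 3 = 228
c = 38² + 3² = 1444 + 9 = 1453
Verification: 1435² + 228² = 2059225 + 51984 = 2111209 = 1453² ✓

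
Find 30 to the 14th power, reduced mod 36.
0

Repeated squaring. Binary of 14 = 1110.
30^1 ≡ 30 (mod 36); 30^2 ≡ 0 (mod 36); 30^4 ≡ 0 (mod 36); 30^8 ≡ 0 (mod 36)
30^14 = 30^2 × 30^4 × 30^8 ≡ 0 (mod 36)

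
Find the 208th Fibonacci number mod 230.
21

Matrix identity: Q^n = [[F_(n+1), F_n], [F_n, F_(n-1)]] with Q = [[1,1],[1,0]].
n = 208 = 11010000₂. Square-and-multiply, entries mod 230:
Q^1 = [[1,1],[1,0]]
Q^3 = (Q^1)²·Q = [[3,2],[2,1]]
Q^6 = (Q^3)² = [[13,8],[8,5]]
Q^13 = (Q^6)²·Q = [[147,3],[3,144]]
Q^26 = (Q^13)² = [[228,183],[183,45]]
Q^52 = (Q^26)² = [[143,49],[49,94]]
Q^104 = (Q^52)² = [[80,113],[113,197]]
Q^208 = (Q^104)² = [[79,21],[21,58]]
F_208 mod 230 = Q^208[0][1] = 21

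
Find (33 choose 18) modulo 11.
0

Using Lucas' theorem:
Write n=33 and k=18 in base 11:
n in base 11: [3, 0]
k in base 11: [1, 7]
C(33,18) mod 11 = ∏ C(n_i, k_i) mod 11
Digit binomials (mod 11): C(3,1) = 3; C(0,7) = 0 (k_i > n_i)
Product: 3 × 0 = 0 ≡ 0 (mod 11)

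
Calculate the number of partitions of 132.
6620830889

p(n) counts ways to write n as a sum of positive integers (order ignored).
Euler's pentagonal recurrence: p(k) = p(k-1) + p(k-2) - p(k-5) - p(k-7) + p(k-12) + p(k-15) - ... (offsets j(3j∓1)/2, signs ++--, p(0)=1, p(<0)=0).
DP table for k = 0..131: p(0)=1, p(1)=1, p(2)=2, p(3)=3, p(4)=5, p(5)=7, p(6)=11, p(7)=15, p(8)=22, p(9)=30, p(10)=42, p(11)=56, p(12)=77, p(13)=101, p(14)=135, p(15)=176, p(16)=231, p(17)=297, p(18)=385, p(19)=490, p(20)=627, p(21)=792, p(22)=1002, p(23)=1255, p(24)=1575, p(25)=1958, p(26)=2436, p(27)=3010, p(28)=3718, p(29)=4565, p(30)=5604, p(31)=6842, p(32)=8349, p(33)=10143, p(34)=12310, p(35)=14883, p(36)=17977, p(37)=21637, p(38)=26015, p(39)=31185, p(40)=37338, p(41)=44583, p(42)=53174, p(43)=63261, p(44)=75175, p(45)=89134, p(46)=105558, p(47)=124754, p(48)=147273, p(49)=173525, p(50)=204226, p(51)=239943, p(52)=281589, p(53)=329931, p(54)=386155, p(55)=451276, p(56)=526823, p(57)=614154, p(58)=715220, p(59)=831820, p(60)=966467, p(61)=1121505, p(62)=1300156, p(63)=1505499, p(64)=1741630, p(65)=2012558, p(66)=2323520, p(67)=2679689, p(68)=3087735, p(69)=3554345, p(70)=4087968, p(71)=4697205, p(72)=5392783, p(73)=6185689, p(74)=7089500, p(75)=8118264, p(76)=9289091, p(77)=10619863, p(78)=12132164, p(79)=13848650, p(80)=15796476, p(81)=18004327, p(82)=20506255, p(83)=23338469, p(84)=26543660, p(85)=30167357, p(86)=34262962, p(87)=38887673, p(88)=44108109, p(89)=49995925, p(90)=56634173, p(91)=64112359, p(92)=72533807, p(93)=82010177, p(94)=92669720, p(95)=104651419, p(96)=118114304, p(97)=133230930, p(98)=150198136, p(99)=169229875, p(100)=190569292, p(101)=214481126, p(102)=241265379, p(103)=271248950, p(104)=304801365, p(105)=342325709, p(106)=384276336, p(107)=431149389, p(108)=483502844, p(109)=541946240, p(110)=607163746, p(111)=679903203, p(112)=761002156, p(113)=851376628, p(114)=952050665, p(115)=1064144451, p(116)=1188908248, p(117)=1327710076, p(118)=1482074143, p(119)=1653668665, p(120)=1844349560, p(121)=2056148051, p(122)=2291320912, p(123)=2552338241, p(124)=2841940500, p(125)=3163127352, p(126)=3519222692, p(127)=3913864295, p(128)=4351078600, p(129)=4835271870, p(130)=5371315400, p(131)=5964539504.
Final step: p(132) = p(131) + p(130) - p(127) - p(125) + p(120) + p(117) - p(110) - p(106) + p(97) + p(92) - p(81) - p(75) + p(62) + p(55) - p(40) - p(32) + p(15) + p(6)
= 5964539504 + 5371315400 - 3913864295 - 3163127352 + 1844349560 + 1327710076 - 607163746 - 384276336 + 133230930 + 72533807 - 18004327 - 8118264 + 1300156 + 451276 - 37338 - 8349 + 176 + 11
= 6620830889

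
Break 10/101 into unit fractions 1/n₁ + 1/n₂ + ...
1/11 + 1/124 + 1/27553 + 1/3795811492

Greedy algorithm:
10/101: ceiling(101/10) = 11, use 1/11
9/1111: ceiling(1111/9) = 124, use 1/124
5/137764: ceiling(137764/5) = 27553, use 1/27553
1/3795811492: ceiling(3795811492/1) = 3795811492, use 1/3795811492
Result: 10/101 = 1/11 + 1/124 + 1/27553 + 1/3795811492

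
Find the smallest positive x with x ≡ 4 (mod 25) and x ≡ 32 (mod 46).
354

Using Chinese Remainder Theorem:
M = 25 × 46 = 1150
M1 = 46, M2 = 25
y1 = 46^(-1) mod 25 = 6
y2 = 25^(-1) mod 46 = 35
x = (4×46×6 + 32×25×35) mod 1150 = 354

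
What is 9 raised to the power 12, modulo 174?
111

Repeated squaring. Binary of 12 = 1100.
9^1 ≡ 9 (mod 174); 9^2 ≡ 81 (mod 174); 9^4 ≡ 123 (mod 174); 9^8 ≡ 165 (mod 174)
9^12 = 9^4 × 9^8 ≡ 111 (mod 174)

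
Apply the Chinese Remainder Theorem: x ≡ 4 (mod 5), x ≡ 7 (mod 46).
99

Using Chinese Remainder Theorem:
M = 5 × 46 = 230
M1 = 46, M2 = 5
y1 = 46^(-1) mod 5 = 1
y2 = 5^(-1) mod 46 = 37
x = (4×46×1 + 7×5×37) mod 230 = 99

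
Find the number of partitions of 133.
7346629512

p(n) counts ways to write n as a sum of positive integers (order ignored).
Euler's pentagonal recurrence: p(k) = p(k-1) + p(k-2) - p(k-5) - p(k-7) + p(k-12) + p(k-15) - ... (offsets j(3j∓1)/2, signs ++--, p(0)=1, p(<0)=0).
DP table for k = 0..132: p(0)=1, p(1)=1, p(2)=2, p(3)=3, p(4)=5, p(5)=7, p(6)=11, p(7)=15, p(8)=22, p(9)=30, p(10)=42, p(11)=56, p(12)=77, p(13)=101, p(14)=135, p(15)=176, p(16)=231, p(17)=297, p(18)=385, p(19)=490, p(20)=627, p(21)=792, p(22)=1002, p(23)=1255, p(24)=1575, p(25)=1958, p(26)=2436, p(27)=3010, p(28)=3718, p(29)=4565, p(30)=5604, p(31)=6842, p(32)=8349, p(33)=10143, p(34)=12310, p(35)=14883, p(36)=17977, p(37)=21637, p(38)=26015, p(39)=31185, p(40)=37338, p(41)=44583, p(42)=53174, p(43)=63261, p(44)=75175, p(45)=89134, p(46)=105558, p(47)=124754, p(48)=147273, p(49)=173525, p(50)=204226, p(51)=239943, p(52)=281589, p(53)=329931, p(54)=386155, p(55)=451276, p(56)=526823, p(57)=614154, p(58)=715220, p(59)=831820, p(60)=966467, p(61)=1121505, p(62)=1300156, p(63)=1505499, p(64)=1741630, p(65)=2012558, p(66)=2323520, p(67)=2679689, p(68)=3087735, p(69)=3554345, p(70)=4087968, p(71)=4697205, p(72)=5392783, p(73)=6185689, p(74)=7089500, p(75)=8118264, p(76)=9289091, p(77)=10619863, p(78)=12132164, p(79)=13848650, p(80)=15796476, p(81)=18004327, p(82)=20506255, p(83)=23338469, p(84)=26543660, p(85)=30167357, p(86)=34262962, p(87)=38887673, p(88)=44108109, p(89)=49995925, p(90)=56634173, p(91)=64112359, p(92)=72533807, p(93)=82010177, p(94)=92669720, p(95)=104651419, p(96)=118114304, p(97)=133230930, p(98)=150198136, p(99)=169229875, p(100)=190569292, p(101)=214481126, p(102)=241265379, p(103)=271248950, p(104)=304801365, p(105)=342325709, p(106)=384276336, p(107)=431149389, p(108)=483502844, p(109)=541946240, p(110)=607163746, p(111)=679903203, p(112)=761002156, p(113)=851376628, p(114)=952050665, p(115)=1064144451, p(116)=1188908248, p(117)=1327710076, p(118)=1482074143, p(119)=1653668665, p(120)=1844349560, p(121)=2056148051, p(122)=2291320912, p(123)=2552338241, p(124)=2841940500, p(125)=3163127352, p(126)=3519222692, p(127)=3913864295, p(128)=4351078600, p(129)=4835271870, p(130)=5371315400, p(131)=5964539504, p(132)=6620830889.
Final step: p(133) = p(132) + p(131) - p(128) - p(126) + p(121) + p(118) - p(111) - p(107) + p(98) + p(93) - p(82) - p(76) + p(63) + p(56) - p(41) - p(33) + p(16) + p(7)
= 6620830889 + 5964539504 - 4351078600 - 3519222692 + 2056148051 + 1482074143 - 679903203 - 431149389 + 150198136 + 82010177 - 20506255 - 9289091 + 1505499 + 526823 - 44583 - 10143 + 231 + 15
= 7346629512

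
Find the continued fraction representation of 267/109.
[2; 2, 4, 2, 5]

Euclidean algorithm steps:
267 = 2 × 109 + 49
109 = 2 × 49 + 11
49 = 4 × 11 + 5
11 = 2 × 5 + 1
5 = 5 × 1 + 0
Continued fraction: [2; 2, 4, 2, 5]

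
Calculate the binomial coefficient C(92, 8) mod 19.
7

Using Lucas' theorem:
Write n=92 and k=8 in base 19:
n in base 19: [4, 16]
k in base 19: [0, 8]
C(92,8) mod 19 = ∏ C(n_i, k_i) mod 19
Digit binomials (mod 19): C(4,0) = 1; C(16,8) = 12870 ≡ 7
Product: 1 × 7 = 7 ≡ 7 (mod 19)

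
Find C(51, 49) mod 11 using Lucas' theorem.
10

Using Lucas' theorem:
Write n=51 and k=49 in base 11:
n in base 11: [4, 7]
k in base 11: [4, 5]
C(51,49) mod 11 = ∏ C(n_i, k_i) mod 11
Digit binomials (mod 11): C(4,4) = 1; C(7,5) = 21 ≡ 10
Product: 1 × 10 = 10 ≡ 10 (mod 11)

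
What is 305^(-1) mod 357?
254

gcd(305, 357) = 1, so the inverse exists.
Extended Euclidean algorithm on (357, 305):
357 = 1 × 305 + 52  ⟹  52 = (1)·357 + (-1)·305
305 = 5 × 52 + 45  ⟹  45 = (-5)·357 + (6)·305
52 = 1 × 45 + 7  ⟹  7 = (6)·357 + (-7)·305
45 = 6 × 7 + 3  ⟹  3 = (-41)·357 + (48)·305
7 = 2 × 3 + 1  ⟹  1 = (88)·357 + (-103)·305
So (-103)·305 ≡ 1 (mod 357), i.e. 305^(-1) ≡ -103 ≡ 254 (mod 357).
Check: 305 × 254 = 77470 ≡ 1 (mod 357)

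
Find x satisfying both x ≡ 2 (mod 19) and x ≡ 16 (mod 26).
458

Using Chinese Remainder Theorem:
M = 19 × 26 = 494
M1 = 26, M2 = 19
y1 = 26^(-1) mod 19 = 11
y2 = 19^(-1) mod 26 = 11
x = (2×26×11 + 16×19×11) mod 494 = 458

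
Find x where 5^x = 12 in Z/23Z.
20

Baby-step giant-step with step n = ⌈√23⌉ = 5.
Baby steps 5^j mod 23 (j:value) for j=0..4: 0:1, 1:5, 2:2, 3:10, 4:4.
Giant-step multiplier: 5^(-5) ≡ 5^(22-5) = 5^17 ≡ 15 (mod 23).
Giant steps γ_i = 12·15^i mod 23: γ_0=12, γ_1=19, γ_2=9, γ_3=20, γ_4=1 (in table at j=0).
x = i·n + j = 4·5 + 0 = 20.
Check: 5^20 ≡ 12 (mod 23).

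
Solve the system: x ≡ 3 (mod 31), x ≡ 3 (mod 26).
3

Using Chinese Remainder Theorem:
M = 31 × 26 = 806
M1 = 26, M2 = 31
y1 = 26^(-1) mod 31 = 6
y2 = 31^(-1) mod 26 = 21
x = (3×26×6 + 3×31×21) mod 806 = 3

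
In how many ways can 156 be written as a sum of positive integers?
73232243759

p(n) counts ways to write n as a sum of positive integers (order ignored).
Euler's pentagonal recurrence: p(k) = p(k-1) + p(k-2) - p(k-5) - p(k-7) + p(k-12) + p(k-15) - ... (offsets j(3j∓1)/2, signs ++--, p(0)=1, p(<0)=0).
DP table for k = 0..155: p(0)=1, p(1)=1, p(2)=2, p(3)=3, p(4)=5, p(5)=7, p(6)=11, p(7)=15, p(8)=22, p(9)=30, p(10)=42, p(11)=56, p(12)=77, p(13)=101, p(14)=135, p(15)=176, p(16)=231, p(17)=297, p(18)=385, p(19)=490, p(20)=627, p(21)=792, p(22)=1002, p(23)=1255, p(24)=1575, p(25)=1958, p(26)=2436, p(27)=3010, p(28)=3718, p(29)=4565, p(30)=5604, p(31)=6842, p(32)=8349, p(33)=10143, p(34)=12310, p(35)=14883, p(36)=17977, p(37)=21637, p(38)=26015, p(39)=31185, p(40)=37338, p(41)=44583, p(42)=53174, p(43)=63261, p(44)=75175, p(45)=89134, p(46)=105558, p(47)=124754, p(48)=147273, p(49)=173525, p(50)=204226, p(51)=239943, p(52)=281589, p(53)=329931, p(54)=386155, p(55)=451276, p(56)=526823, p(57)=614154, p(58)=715220, p(59)=831820, p(60)=966467, p(61)=1121505, p(62)=1300156, p(63)=1505499, p(64)=1741630, p(65)=2012558, p(66)=2323520, p(67)=2679689, p(68)=3087735, p(69)=3554345, p(70)=4087968, p(71)=4697205, p(72)=5392783, p(73)=6185689, p(74)=7089500, p(75)=8118264, p(76)=9289091, p(77)=10619863, p(78)=12132164, p(79)=13848650, p(80)=15796476, p(81)=18004327, p(82)=20506255, p(83)=23338469, p(84)=26543660, p(85)=30167357, p(86)=34262962, p(87)=38887673, p(88)=44108109, p(89)=49995925, p(90)=56634173, p(91)=64112359, p(92)=72533807, p(93)=82010177, p(94)=92669720, p(95)=104651419, p(96)=118114304, p(97)=133230930, p(98)=150198136, p(99)=169229875, p(100)=190569292, p(101)=214481126, p(102)=241265379, p(103)=271248950, p(104)=304801365, p(105)=342325709, p(106)=384276336, p(107)=431149389, p(108)=483502844, p(109)=541946240, p(110)=607163746, p(111)=679903203, p(112)=761002156, p(113)=851376628, p(114)=952050665, p(115)=1064144451, p(116)=1188908248, p(117)=1327710076, p(118)=1482074143, p(119)=1653668665, p(120)=1844349560, p(121)=2056148051, p(122)=2291320912, p(123)=2552338241, p(124)=2841940500, p(125)=3163127352, p(126)=3519222692, p(127)=3913864295, p(128)=4351078600, p(129)=4835271870, p(130)=5371315400, p(131)=5964539504, p(132)=6620830889, p(133)=7346629512, p(134)=8149040695, p(135)=9035836076, p(136)=10015581680, p(137)=11097645016, p(138)=12292341831, p(139)=13610949895, p(140)=15065878135, p(141)=16670689208, p(142)=18440293320, p(143)=20390982757, p(144)=22540654445, p(145)=24908858009, p(146)=27517052599, p(147)=30388671978, p(148)=33549419497, p(149)=37027355200, p(150)=40853235313, p(151)=45060624582, p(152)=49686288421, p(153)=54770336324, p(154)=60356673280, p(155)=66493182097.
Final step: p(156) = p(155) + p(154) - p(151) - p(149) + p(144) + p(141) - p(134) - p(130) + p(121) + p(116) - p(105) - p(99) + p(86) + p(79) - p(64) - p(56) + p(39) + p(30) - p(11) - p(1)
= 66493182097 + 60356673280 - 45060624582 - 37027355200 + 22540654445 + 16670689208 - 8149040695 - 5371315400 + 2056148051 + 1188908248 - 342325709 - 169229875 + 34262962 + 13848650 - 1741630 - 526823 + 31185 + 5604 - 56 - 1
= 73232243759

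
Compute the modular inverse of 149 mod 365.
49

gcd(149, 365) = 1, so the inverse exists.
Extended Euclidean algorithm on (365, 149):
365 = 2 × 149 + 67  ⟹  67 = (1)·365 + (-2)·149
149 = 2 × 67 + 15  ⟹  15 = (-2)·365 + (5)·149
67 = 4 × 15 + 7  ⟹  7 = (9)·365 + (-22)·149
15 = 2 × 7 + 1  ⟹  1 = (-20)·365 + (49)·149
So (49)·149 ≡ 1 (mod 365), i.e. 149^(-1) ≡ 49 (mod 365).
Check: 149 × 49 = 7301 ≡ 1 (mod 365)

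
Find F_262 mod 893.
55

Matrix identity: Q^n = [[F_(n+1), F_n], [F_n, F_(n-1)]] with Q = [[1,1],[1,0]].
n = 262 = 100000110₂. Square-and-multiply, entries mod 893:
Q^1 = [[1,1],[1,0]]
Q^2 = (Q^1)² = [[2,1],[1,1]]
Q^4 = (Q^2)² = [[5,3],[3,2]]
Q^8 = (Q^4)² = [[34,21],[21,13]]
Q^16 = (Q^8)² = [[704,94],[94,610]]
Q^32 = (Q^16)² = [[800,282],[282,518]]
Q^65 = (Q^32)²·Q = [[847,659],[659,188]]
Q^131 = (Q^65)²·Q = [[426,613],[613,706]]
Q^262 = (Q^131)² = [[13,55],[55,851]]
F_262 mod 893 = Q^262[0][1] = 55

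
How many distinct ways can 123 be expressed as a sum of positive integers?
2552338241

p(n) counts ways to write n as a sum of positive integers (order ignored).
Euler's pentagonal recurrence: p(k) = p(k-1) + p(k-2) - p(k-5) - p(k-7) + p(k-12) + p(k-15) - ... (offsets j(3j∓1)/2, signs ++--, p(0)=1, p(<0)=0).
DP table for k = 0..122: p(0)=1, p(1)=1, p(2)=2, p(3)=3, p(4)=5, p(5)=7, p(6)=11, p(7)=15, p(8)=22, p(9)=30, p(10)=42, p(11)=56, p(12)=77, p(13)=101, p(14)=135, p(15)=176, p(16)=231, p(17)=297, p(18)=385, p(19)=490, p(20)=627, p(21)=792, p(22)=1002, p(23)=1255, p(24)=1575, p(25)=1958, p(26)=2436, p(27)=3010, p(28)=3718, p(29)=4565, p(30)=5604, p(31)=6842, p(32)=8349, p(33)=10143, p(34)=12310, p(35)=14883, p(36)=17977, p(37)=21637, p(38)=26015, p(39)=31185, p(40)=37338, p(41)=44583, p(42)=53174, p(43)=63261, p(44)=75175, p(45)=89134, p(46)=105558, p(47)=124754, p(48)=147273, p(49)=173525, p(50)=204226, p(51)=239943, p(52)=281589, p(53)=329931, p(54)=386155, p(55)=451276, p(56)=526823, p(57)=614154, p(58)=715220, p(59)=831820, p(60)=966467, p(61)=1121505, p(62)=1300156, p(63)=1505499, p(64)=1741630, p(65)=2012558, p(66)=2323520, p(67)=2679689, p(68)=3087735, p(69)=3554345, p(70)=4087968, p(71)=4697205, p(72)=5392783, p(73)=6185689, p(74)=7089500, p(75)=8118264, p(76)=9289091, p(77)=10619863, p(78)=12132164, p(79)=13848650, p(80)=15796476, p(81)=18004327, p(82)=20506255, p(83)=23338469, p(84)=26543660, p(85)=30167357, p(86)=34262962, p(87)=38887673, p(88)=44108109, p(89)=49995925, p(90)=56634173, p(91)=64112359, p(92)=72533807, p(93)=82010177, p(94)=92669720, p(95)=104651419, p(96)=118114304, p(97)=133230930, p(98)=150198136, p(99)=169229875, p(100)=190569292, p(101)=214481126, p(102)=241265379, p(103)=271248950, p(104)=304801365, p(105)=342325709, p(106)=384276336, p(107)=431149389, p(108)=483502844, p(109)=541946240, p(110)=607163746, p(111)=679903203, p(112)=761002156, p(113)=851376628, p(114)=952050665, p(115)=1064144451, p(116)=1188908248, p(117)=1327710076, p(118)=1482074143, p(119)=1653668665, p(120)=1844349560, p(121)=2056148051, p(122)=2291320912.
Final step: p(123) = p(122) + p(121) - p(118) - p(116) + p(111) + p(108) - p(101) - p(97) + p(88) + p(83) - p(72) - p(66) + p(53) + p(46) - p(31) - p(23) + p(6)
= 2291320912 + 2056148051 - 1482074143 - 1188908248 + 679903203 + 483502844 - 214481126 - 133230930 + 44108109 + 23338469 - 5392783 - 2323520 + 329931 + 105558 - 6842 - 1255 + 11
= 2552338241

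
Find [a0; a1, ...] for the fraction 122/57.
[2; 7, 8]

Euclidean algorithm steps:
122 = 2 × 57 + 8
57 = 7 × 8 + 1
8 = 8 × 1 + 0
Continued fraction: [2; 7, 8]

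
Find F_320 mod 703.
358

Matrix identity: Q^n = [[F_(n+1), F_n], [F_n, F_(n-1)]] with Q = [[1,1],[1,0]].
n = 320 = 101000000₂. Square-and-multiply, entries mod 703:
Q^1 = [[1,1],[1,0]]
Q^2 = (Q^1)² = [[2,1],[1,1]]
Q^5 = (Q^2)²·Q = [[8,5],[5,3]]
Q^10 = (Q^5)² = [[89,55],[55,34]]
Q^20 = (Q^10)² = [[401,438],[438,666]]
Q^40 = (Q^20)² = [[442,554],[554,591]]
Q^80 = (Q^40)² = [[338,40],[40,298]]
Q^160 = (Q^80)² = [[552,132],[132,420]]
Q^320 = (Q^160)² = [[154,358],[358,499]]
F_320 mod 703 = Q^320[0][1] = 358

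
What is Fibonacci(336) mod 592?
304

Matrix identity: Q^n = [[F_(n+1), F_n], [F_n, F_(n-1)]] with Q = [[1,1],[1,0]].
n = 336 = 101010000₂. Square-and-multiply, entries mod 592:
Q^1 = [[1,1],[1,0]]
Q^2 = (Q^1)² = [[2,1],[1,1]]
Q^5 = (Q^2)²·Q = [[8,5],[5,3]]
Q^10 = (Q^5)² = [[89,55],[55,34]]
Q^21 = (Q^10)²·Q = [[543,290],[290,253]]
Q^42 = (Q^21)² = [[69,552],[552,109]]
Q^84 = (Q^42)² = [[441,576],[576,457]]
Q^168 = (Q^84)² = [[561,432],[432,129]]
Q^336 = (Q^168)² = [[513,304],[304,209]]
F_336 mod 592 = Q^336[0][1] = 304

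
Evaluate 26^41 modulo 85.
26

Repeated squaring. Binary of 41 = 101001.
26^1 ≡ 26 (mod 85); 26^2 ≡ 81 (mod 85); 26^4 ≡ 16 (mod 85); 26^8 ≡ 1 (mod 85); 26^16 ≡ 1 (mod 85); 26^32 ≡ 1 (mod 85)
26^41 = 26^1 × 26^8 × 26^32 ≡ 26 (mod 85)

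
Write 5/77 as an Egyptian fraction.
1/16 + 1/411 + 1/506352

Greedy algorithm:
5/77: ceiling(77/5) = 16, use 1/16
3/1232: ceiling(1232/3) = 411, use 1/411
1/506352: ceiling(506352/1) = 506352, use 1/506352
Result: 5/77 = 1/16 + 1/411 + 1/506352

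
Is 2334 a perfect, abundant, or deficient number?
abundant

Proper divisors of 2334: sum = 1 + 2 + 3 + 6 + 389 + 778 + 1167 = 2346
Since 2346 > 2334, 2334 is abundant.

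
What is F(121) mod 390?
151

Matrix identity: Q^n = [[F_(n+1), F_n], [F_n, F_(n-1)]] with Q = [[1,1],[1,0]].
n = 121 = 1111001₂. Square-and-multiply, entries mod 390:
Q^1 = [[1,1],[1,0]]
Q^3 = (Q^1)²·Q = [[3,2],[2,1]]
Q^7 = (Q^3)²·Q = [[21,13],[13,8]]
Q^15 = (Q^7)²·Q = [[207,220],[220,377]]
Q^30 = (Q^15)² = [[379,170],[170,209]]
Q^60 = (Q^30)² = [[161,120],[120,41]]
Q^121 = (Q^60)²·Q = [[211,151],[151,60]]
F_121 mod 390 = Q^121[0][1] = 151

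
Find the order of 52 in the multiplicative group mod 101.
25

101 is prime, so ord(52) divides φ(101) = 100.
Divisors of 100: 1, 2, 4, 5, 10, 20, 25, 50, 100.
Repeated squaring: 52^1 ≡ 52, 52^2 ≡ 78, 52^4 ≡ 24, 52^8 ≡ 71, 52^16 ≡ 92, 52^32 ≡ 81, 52^64 ≡ 97 (mod 101).
Test 52^d mod 101 for each divisor d in increasing order:
52^1 ≡ 52
52^2 ≡ 78
52^4 ≡ 24
52^5 = 52^4·52^1 ≡ 36
52^10 = 52^8·52^2 ≡ 84
52^20 = 52^16·52^4 ≡ 87
52^25 = 52^16·52^8·52^1 ≡ 1  ← first divisor giving 1
The order is 25.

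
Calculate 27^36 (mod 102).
21

Repeated squaring. Binary of 36 = 100100.
27^1 ≡ 27 (mod 102); 27^2 ≡ 15 (mod 102); 27^4 ≡ 21 (mod 102); 27^8 ≡ 33 (mod 102); 27^16 ≡ 69 (mod 102); 27^32 ≡ 69 (mod 102)
27^36 = 27^4 × 27^32 ≡ 21 (mod 102)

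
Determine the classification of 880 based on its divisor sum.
abundant

Proper divisors of 880: sum = 1 + 2 + 4 + 5 + 8 + 10 + 11 + 16 + ... + 110 + 176 + 220 + 440 (19 divisors) = 1352
Since 1352 > 880, 880 is abundant.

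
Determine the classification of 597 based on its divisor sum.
deficient

Proper divisors of 597: sum = 1 + 3 + 199 = 203
Since 203 < 597, 597 is deficient.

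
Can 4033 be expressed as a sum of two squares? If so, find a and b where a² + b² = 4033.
8² + 63² (a=8, b=63)

Factorization: 4033 = 37 × 109
By Fermat: n is sum of two squares iff every prime p ≡ 3 (mod 4) appears to even power.
All primes ≡ 3 (mod 4) appear to even power.
Search a = 0, 1, 2, … for 4033 - a² a perfect square: first hit at a = 8: 4033 - 64 = 3969 = 63².
4033 = 8² + 63² = 64 + 3969 ✓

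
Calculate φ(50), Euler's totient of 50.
20

50 = 2 × 5^2
φ(n) = n × ∏(1 - 1/p) for each prime p dividing n
φ(50) = 50 × (1 - 1/2) × (1 - 1/5) = 20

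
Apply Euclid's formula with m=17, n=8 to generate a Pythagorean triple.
(225, 272, 353)

Euclid's formula: a = m² - n², b = 2mn, c = m² + n²
m = 17, n = 8
a = 17² - 8² = 289 - 64 = 225
b = 2 × 17 × 8 = 272
c = 17² + 8² = 289 + 64 = 353
Verification: 225² + 272² = 50625 + 73984 = 124609 = 353² ✓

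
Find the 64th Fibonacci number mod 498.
291

Matrix identity: Q^n = [[F_(n+1), F_n], [F_n, F_(n-1)]] with Q = [[1,1],[1,0]].
n = 64 = 1000000₂. Square-and-multiply, entries mod 498:
Q^1 = [[1,1],[1,0]]
Q^2 = (Q^1)² = [[2,1],[1,1]]
Q^4 = (Q^2)² = [[5,3],[3,2]]
Q^8 = (Q^4)² = [[34,21],[21,13]]
Q^16 = (Q^8)² = [[103,489],[489,112]]
Q^32 = (Q^16)² = [[232,57],[57,175]]
Q^64 = (Q^32)² = [[301,291],[291,10]]
F_64 mod 498 = Q^64[0][1] = 291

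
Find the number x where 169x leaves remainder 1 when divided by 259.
141

gcd(169, 259) = 1, so the inverse exists.
Extended Euclidean algorithm on (259, 169):
259 = 1 × 169 + 90  ⟹  90 = (1)·259 + (-1)·169
169 = 1 × 90 + 79  ⟹  79 = (-1)·259 + (2)·169
90 = 1 × 79 + 11  ⟹  11 = (2)·259 + (-3)·169
79 = 7 × 11 + 2  ⟹  2 = (-15)·259 + (23)·169
11 = 5 × 2 + 1  ⟹  1 = (77)·259 + (-118)·169
So (-118)·169 ≡ 1 (mod 259), i.e. 169^(-1) ≡ -118 ≡ 141 (mod 259).
Check: 169 × 141 = 23829 ≡ 1 (mod 259)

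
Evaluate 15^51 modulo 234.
99

Repeated squaring. Binary of 51 = 110011.
15^1 ≡ 15 (mod 234); 15^2 ≡ 225 (mod 234); 15^4 ≡ 81 (mod 234); 15^8 ≡ 9 (mod 234); 15^16 ≡ 81 (mod 234); 15^32 ≡ 9 (mod 234)
15^51 = 15^1 × 15^2 × 15^16 × 15^32 ≡ 99 (mod 234)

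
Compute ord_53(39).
52

53 is prime, so ord(39) divides φ(53) = 52.
Divisors of 52: 1, 2, 4, 13, 26, 52.
Repeated squaring: 39^1 ≡ 39, 39^2 ≡ 37, 39^4 ≡ 44, 39^8 ≡ 28, 39^16 ≡ 42, 39^32 ≡ 15 (mod 53).
Test 39^d mod 53 for each divisor d in increasing order:
39^1 ≡ 39
39^2 ≡ 37
39^4 ≡ 44
39^13 = 39^8·39^4·39^1 ≡ 30
39^26 = 39^16·39^8·39^2 ≡ 52
39^52 = 39^32·39^16·39^4 ≡ 1  ← first divisor giving 1
The order is 52.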